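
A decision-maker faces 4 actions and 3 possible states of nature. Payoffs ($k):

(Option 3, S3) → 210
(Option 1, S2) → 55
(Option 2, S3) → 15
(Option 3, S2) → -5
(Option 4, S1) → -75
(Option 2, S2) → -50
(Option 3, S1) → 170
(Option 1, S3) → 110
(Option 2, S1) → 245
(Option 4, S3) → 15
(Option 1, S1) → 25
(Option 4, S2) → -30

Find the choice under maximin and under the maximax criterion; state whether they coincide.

maximin → Option 1; maximax → Option 2 (disagree)

Row minima: Option 1=25, Option 2=-50, Option 3=-5, Option 4=-75
Best worst-case = 25 → Option 1.
Row maxima: Option 1=110, Option 2=245, Option 3=210, Option 4=15
Best best-case = 245 → Option 2.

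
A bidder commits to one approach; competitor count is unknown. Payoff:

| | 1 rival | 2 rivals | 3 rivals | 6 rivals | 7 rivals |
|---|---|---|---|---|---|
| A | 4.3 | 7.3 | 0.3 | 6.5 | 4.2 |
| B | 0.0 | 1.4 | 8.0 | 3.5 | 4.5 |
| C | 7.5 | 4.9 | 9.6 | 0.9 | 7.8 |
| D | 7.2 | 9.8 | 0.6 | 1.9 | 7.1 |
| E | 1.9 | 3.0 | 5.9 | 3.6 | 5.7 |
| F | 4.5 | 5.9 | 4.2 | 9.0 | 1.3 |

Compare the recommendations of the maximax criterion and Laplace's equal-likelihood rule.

maximax → D; laplace → C (disagree)

Row maxima: A=7.3, B=8.0, C=9.6, D=9.8, E=5.9, F=9.0
Best best-case = 9.8 → D.
Row averages: A=4.52, B=3.48, C=6.14, D=5.32, E=4.02, F=4.98
Highest average = 6.14 → C.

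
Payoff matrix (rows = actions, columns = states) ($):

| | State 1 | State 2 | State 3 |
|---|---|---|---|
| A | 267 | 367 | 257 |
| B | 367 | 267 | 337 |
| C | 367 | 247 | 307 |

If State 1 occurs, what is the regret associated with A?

Best payoff under State 1 is 367.
Regret = 367 − 267 = 100.

100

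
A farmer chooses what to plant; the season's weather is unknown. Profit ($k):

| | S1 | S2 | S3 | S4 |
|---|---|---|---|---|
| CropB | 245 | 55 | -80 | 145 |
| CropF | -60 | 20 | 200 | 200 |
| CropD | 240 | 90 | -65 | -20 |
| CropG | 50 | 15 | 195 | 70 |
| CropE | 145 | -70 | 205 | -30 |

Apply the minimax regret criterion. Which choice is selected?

Column bests: S1=245, S2=90, S3=205, S4=200.
CropB regrets: 0, 35, 285, 55 → max 285
CropF regrets: 305, 70, 5, 0 → max 305
CropD regrets: 5, 0, 270, 220 → max 270
CropG regrets: 195, 75, 10, 130 → max 195
CropE regrets: 100, 160, 0, 230 → max 230
Smallest max regret = 195 → CropG.

CropG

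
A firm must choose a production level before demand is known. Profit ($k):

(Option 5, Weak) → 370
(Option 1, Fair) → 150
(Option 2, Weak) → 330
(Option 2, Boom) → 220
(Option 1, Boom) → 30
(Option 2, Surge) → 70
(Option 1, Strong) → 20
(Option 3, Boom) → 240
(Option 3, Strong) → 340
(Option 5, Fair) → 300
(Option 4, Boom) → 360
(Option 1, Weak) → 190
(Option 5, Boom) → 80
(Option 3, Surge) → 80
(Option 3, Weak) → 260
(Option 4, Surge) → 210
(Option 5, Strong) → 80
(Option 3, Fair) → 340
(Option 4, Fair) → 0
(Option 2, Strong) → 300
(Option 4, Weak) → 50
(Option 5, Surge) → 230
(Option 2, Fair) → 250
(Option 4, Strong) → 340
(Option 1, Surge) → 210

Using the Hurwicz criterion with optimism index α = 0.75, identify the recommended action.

Option 5

Option 1: 0.75·210 + 0.25·20 = 162.5
Option 2: 0.75·330 + 0.25·70 = 265
Option 3: 0.75·340 + 0.25·80 = 275
Option 4: 0.75·360 + 0.25·0 = 270
Option 5: 0.75·370 + 0.25·80 = 297.5
Highest Hurwicz score = 297.5 → Option 5.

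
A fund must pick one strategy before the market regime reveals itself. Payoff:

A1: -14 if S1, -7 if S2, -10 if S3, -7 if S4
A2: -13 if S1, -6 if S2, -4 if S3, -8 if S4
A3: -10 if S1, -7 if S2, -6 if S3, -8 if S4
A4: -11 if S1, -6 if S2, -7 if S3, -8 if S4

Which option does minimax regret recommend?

Column bests: S1=-10, S2=-6, S3=-4, S4=-7.
A1 regrets: 4, 1, 6, 0 → max 6
A2 regrets: 3, 0, 0, 1 → max 3
A3 regrets: 0, 1, 2, 1 → max 2
A4 regrets: 1, 0, 3, 1 → max 3
Smallest max regret = 2 → A3.

A3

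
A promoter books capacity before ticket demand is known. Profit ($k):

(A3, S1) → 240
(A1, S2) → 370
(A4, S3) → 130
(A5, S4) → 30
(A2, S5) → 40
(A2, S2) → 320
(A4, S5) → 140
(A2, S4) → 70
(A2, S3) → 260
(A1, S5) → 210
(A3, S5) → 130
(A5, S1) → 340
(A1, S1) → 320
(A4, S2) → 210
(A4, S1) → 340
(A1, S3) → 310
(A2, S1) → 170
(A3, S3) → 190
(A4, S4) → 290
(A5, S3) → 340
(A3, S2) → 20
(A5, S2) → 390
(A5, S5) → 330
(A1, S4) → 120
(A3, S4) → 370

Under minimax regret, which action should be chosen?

Column bests: S1=340, S2=390, S3=340, S4=370, S5=330.
A1 regrets: 20, 20, 30, 250, 120 → max 250
A2 regrets: 170, 70, 80, 300, 290 → max 300
A3 regrets: 100, 370, 150, 0, 200 → max 370
A4 regrets: 0, 180, 210, 80, 190 → max 210
A5 regrets: 0, 0, 0, 340, 0 → max 340
Smallest max regret = 210 → A4.

A4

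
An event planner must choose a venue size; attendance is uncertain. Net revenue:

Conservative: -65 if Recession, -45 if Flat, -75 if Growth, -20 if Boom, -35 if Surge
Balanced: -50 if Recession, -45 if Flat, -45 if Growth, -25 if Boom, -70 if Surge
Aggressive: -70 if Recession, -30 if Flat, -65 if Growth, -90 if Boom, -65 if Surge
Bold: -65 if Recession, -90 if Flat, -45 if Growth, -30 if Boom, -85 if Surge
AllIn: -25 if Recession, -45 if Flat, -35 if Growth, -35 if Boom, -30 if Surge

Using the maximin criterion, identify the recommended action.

AllIn

Row minima: Conservative=-75, Balanced=-70, Aggressive=-90, Bold=-90, AllIn=-45
Best worst-case = -45 → AllIn.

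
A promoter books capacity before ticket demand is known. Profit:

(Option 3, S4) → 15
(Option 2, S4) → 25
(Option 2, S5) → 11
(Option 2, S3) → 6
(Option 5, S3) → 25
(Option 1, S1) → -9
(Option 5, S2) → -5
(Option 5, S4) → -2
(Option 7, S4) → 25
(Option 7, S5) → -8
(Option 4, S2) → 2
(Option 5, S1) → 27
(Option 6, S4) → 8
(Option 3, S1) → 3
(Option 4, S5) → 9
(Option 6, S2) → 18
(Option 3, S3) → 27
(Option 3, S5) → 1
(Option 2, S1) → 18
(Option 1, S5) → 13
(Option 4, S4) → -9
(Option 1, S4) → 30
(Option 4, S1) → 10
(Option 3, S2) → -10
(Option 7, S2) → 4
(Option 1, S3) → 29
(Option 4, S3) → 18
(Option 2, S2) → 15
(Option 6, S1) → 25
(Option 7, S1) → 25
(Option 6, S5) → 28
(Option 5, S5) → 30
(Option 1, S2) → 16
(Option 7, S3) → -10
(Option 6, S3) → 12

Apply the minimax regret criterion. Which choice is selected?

Column bests: S1=27, S2=18, S3=29, S4=30, S5=30.
Option 1 regrets: 36, 2, 0, 0, 17 → max 36
Option 2 regrets: 9, 3, 23, 5, 19 → max 23
Option 3 regrets: 24, 28, 2, 15, 29 → max 29
Option 4 regrets: 17, 16, 11, 39, 21 → max 39
Option 5 regrets: 0, 23, 4, 32, 0 → max 32
Option 6 regrets: 2, 0, 17, 22, 2 → max 22
Option 7 regrets: 2, 14, 39, 5, 38 → max 39
Smallest max regret = 22 → Option 6.

Option 6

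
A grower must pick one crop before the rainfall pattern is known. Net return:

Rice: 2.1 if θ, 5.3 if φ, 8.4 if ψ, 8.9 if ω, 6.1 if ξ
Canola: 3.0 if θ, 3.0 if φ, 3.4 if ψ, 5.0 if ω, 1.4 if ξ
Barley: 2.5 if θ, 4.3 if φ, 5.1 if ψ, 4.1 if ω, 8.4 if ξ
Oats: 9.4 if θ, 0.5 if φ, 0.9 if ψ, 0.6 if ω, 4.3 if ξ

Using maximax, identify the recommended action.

Oats

Row maxima: Rice=8.9, Canola=5.0, Barley=8.4, Oats=9.4
Best best-case = 9.4 → Oats.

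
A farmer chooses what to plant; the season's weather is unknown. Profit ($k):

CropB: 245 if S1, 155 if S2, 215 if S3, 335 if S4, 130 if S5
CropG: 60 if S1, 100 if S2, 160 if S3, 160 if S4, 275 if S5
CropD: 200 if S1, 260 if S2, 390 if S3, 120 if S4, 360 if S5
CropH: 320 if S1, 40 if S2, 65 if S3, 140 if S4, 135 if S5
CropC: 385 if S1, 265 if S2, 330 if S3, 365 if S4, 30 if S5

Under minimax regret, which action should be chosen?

CropB

Column bests: S1=385, S2=265, S3=390, S4=365, S5=360.
CropB regrets: 140, 110, 175, 30, 230 → max 230
CropG regrets: 325, 165, 230, 205, 85 → max 325
CropD regrets: 185, 5, 0, 245, 0 → max 245
CropH regrets: 65, 225, 325, 225, 225 → max 325
CropC regrets: 0, 0, 60, 0, 330 → max 330
Smallest max regret = 230 → CropB.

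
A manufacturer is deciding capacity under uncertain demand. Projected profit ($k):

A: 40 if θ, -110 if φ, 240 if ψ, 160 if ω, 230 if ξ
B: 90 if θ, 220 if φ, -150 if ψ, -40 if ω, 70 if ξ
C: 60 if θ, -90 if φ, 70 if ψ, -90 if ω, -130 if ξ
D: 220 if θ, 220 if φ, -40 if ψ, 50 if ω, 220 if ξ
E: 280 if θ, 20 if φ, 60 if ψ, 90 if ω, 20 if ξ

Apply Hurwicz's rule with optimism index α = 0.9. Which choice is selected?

A: 0.9·240 + 0.1·(-110) = 205
B: 0.9·220 + 0.1·(-150) = 183
C: 0.9·70 + 0.1·(-130) = 50
D: 0.9·220 + 0.1·(-40) = 194
E: 0.9·280 + 0.1·20 = 254
Highest Hurwicz score = 254 → E.

E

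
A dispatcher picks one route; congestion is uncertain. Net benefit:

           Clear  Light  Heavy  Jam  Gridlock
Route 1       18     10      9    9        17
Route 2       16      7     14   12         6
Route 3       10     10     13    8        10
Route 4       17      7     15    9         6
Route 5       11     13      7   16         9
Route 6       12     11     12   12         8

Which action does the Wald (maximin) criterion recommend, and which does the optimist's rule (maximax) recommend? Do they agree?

maximin → Route 1; maximax → Route 1 (agree)

Row minima: Route 1=9, Route 2=6, Route 3=8, Route 4=6, Route 5=7, Route 6=8
Best worst-case = 9 → Route 1.
Row maxima: Route 1=18, Route 2=16, Route 3=13, Route 4=17, Route 5=16, Route 6=12
Best best-case = 18 → Route 1.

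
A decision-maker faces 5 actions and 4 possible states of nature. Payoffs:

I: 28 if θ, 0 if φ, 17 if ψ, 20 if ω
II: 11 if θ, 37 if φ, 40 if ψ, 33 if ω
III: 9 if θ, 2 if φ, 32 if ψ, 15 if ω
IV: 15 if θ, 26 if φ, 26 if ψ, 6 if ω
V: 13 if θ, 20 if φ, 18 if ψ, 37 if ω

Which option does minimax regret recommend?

Column bests: θ=28, φ=37, ψ=40, ω=37.
I regrets: 0, 37, 23, 17 → max 37
II regrets: 17, 0, 0, 4 → max 17
III regrets: 19, 35, 8, 22 → max 35
IV regrets: 13, 11, 14, 31 → max 31
V regrets: 15, 17, 22, 0 → max 22
Smallest max regret = 17 → II.

II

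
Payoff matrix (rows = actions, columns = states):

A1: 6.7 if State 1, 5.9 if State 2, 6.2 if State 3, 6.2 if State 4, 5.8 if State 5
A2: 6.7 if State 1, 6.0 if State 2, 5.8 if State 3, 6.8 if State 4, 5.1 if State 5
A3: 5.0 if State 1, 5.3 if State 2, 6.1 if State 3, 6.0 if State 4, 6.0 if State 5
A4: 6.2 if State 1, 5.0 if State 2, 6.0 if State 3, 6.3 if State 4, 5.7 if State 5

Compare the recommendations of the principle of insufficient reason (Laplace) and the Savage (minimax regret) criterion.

Row averages: A1=6.16, A2=6.08, A3=5.68, A4=5.84
Highest average = 6.16 → A1.
Column bests: State 1=6.7, State 2=6.0, State 3=6.2, State 4=6.8, State 5=6.0.
A1 regrets: 0.0, 0.1, 0.0, 0.6, 0.2 → max 0.6
A2 regrets: 0.0, 0.0, 0.4, 0.0, 0.9 → max 0.9
A3 regrets: 1.7, 0.7, 0.1, 0.8, 0.0 → max 1.7
A4 regrets: 0.5, 1.0, 0.2, 0.5, 0.3 → max 1.0
Smallest max regret = 0.6 → A1.

laplace → A1; minimax regret → A1 (agree)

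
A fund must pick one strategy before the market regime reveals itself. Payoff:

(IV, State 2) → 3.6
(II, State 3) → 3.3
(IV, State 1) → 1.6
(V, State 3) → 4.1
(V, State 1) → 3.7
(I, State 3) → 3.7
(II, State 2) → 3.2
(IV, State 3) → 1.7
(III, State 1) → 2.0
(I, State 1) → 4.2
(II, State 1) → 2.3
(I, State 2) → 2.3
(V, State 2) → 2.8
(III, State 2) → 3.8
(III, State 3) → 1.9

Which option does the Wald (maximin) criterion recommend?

V

Row minima: I=2.3, II=2.3, III=1.9, IV=1.6, V=2.8
Best worst-case = 2.8 → V.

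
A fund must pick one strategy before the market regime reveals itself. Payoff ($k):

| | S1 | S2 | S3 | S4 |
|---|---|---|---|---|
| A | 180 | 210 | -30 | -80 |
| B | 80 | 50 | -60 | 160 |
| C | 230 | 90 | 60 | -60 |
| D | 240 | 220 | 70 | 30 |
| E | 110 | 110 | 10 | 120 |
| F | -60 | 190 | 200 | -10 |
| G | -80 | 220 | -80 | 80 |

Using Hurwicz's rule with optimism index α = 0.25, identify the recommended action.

D

A: 0.25·210 + 0.75·(-80) = -7.5
B: 0.25·160 + 0.75·(-60) = -5
C: 0.25·230 + 0.75·(-60) = 12.5
D: 0.25·240 + 0.75·30 = 82.5
E: 0.25·120 + 0.75·10 = 37.5
F: 0.25·200 + 0.75·(-60) = 5
G: 0.25·220 + 0.75·(-80) = -5
Highest Hurwicz score = 82.5 → D.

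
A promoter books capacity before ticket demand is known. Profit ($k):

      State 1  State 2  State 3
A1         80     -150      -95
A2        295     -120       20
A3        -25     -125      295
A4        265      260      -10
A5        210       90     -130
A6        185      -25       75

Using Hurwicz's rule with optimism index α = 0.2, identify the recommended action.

A1: 0.2·80 + 0.8·(-150) = -104
A2: 0.2·295 + 0.8·(-120) = -37
A3: 0.2·295 + 0.8·(-125) = -41
A4: 0.2·265 + 0.8·(-10) = 45
A5: 0.2·210 + 0.8·(-130) = -62
A6: 0.2·185 + 0.8·(-25) = 17
Highest Hurwicz score = 45 → A4.

A4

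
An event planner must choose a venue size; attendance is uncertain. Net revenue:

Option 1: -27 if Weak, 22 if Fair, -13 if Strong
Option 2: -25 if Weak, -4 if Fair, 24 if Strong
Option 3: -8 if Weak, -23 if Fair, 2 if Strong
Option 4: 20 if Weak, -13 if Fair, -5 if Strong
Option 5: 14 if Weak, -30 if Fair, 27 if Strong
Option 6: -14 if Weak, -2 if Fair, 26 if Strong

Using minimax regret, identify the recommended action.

Option 6

Column bests: Weak=20, Fair=22, Strong=27.
Option 1 regrets: 47, 0, 40 → max 47
Option 2 regrets: 45, 26, 3 → max 45
Option 3 regrets: 28, 45, 25 → max 45
Option 4 regrets: 0, 35, 32 → max 35
Option 5 regrets: 6, 52, 0 → max 52
Option 6 regrets: 34, 24, 1 → max 34
Smallest max regret = 34 → Option 6.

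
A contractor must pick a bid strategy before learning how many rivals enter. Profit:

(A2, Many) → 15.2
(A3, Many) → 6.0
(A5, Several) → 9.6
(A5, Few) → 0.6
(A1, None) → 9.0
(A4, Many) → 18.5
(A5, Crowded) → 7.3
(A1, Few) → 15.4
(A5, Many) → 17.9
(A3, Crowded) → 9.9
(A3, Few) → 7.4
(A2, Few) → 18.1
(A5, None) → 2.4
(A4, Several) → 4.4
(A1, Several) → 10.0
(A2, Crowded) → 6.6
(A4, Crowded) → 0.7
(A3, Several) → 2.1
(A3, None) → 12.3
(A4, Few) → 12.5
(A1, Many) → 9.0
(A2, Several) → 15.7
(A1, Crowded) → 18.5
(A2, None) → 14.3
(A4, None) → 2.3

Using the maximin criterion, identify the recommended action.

Row minima: A1=9.0, A2=6.6, A3=2.1, A4=0.7, A5=0.6
Best worst-case = 9.0 → A1.

A1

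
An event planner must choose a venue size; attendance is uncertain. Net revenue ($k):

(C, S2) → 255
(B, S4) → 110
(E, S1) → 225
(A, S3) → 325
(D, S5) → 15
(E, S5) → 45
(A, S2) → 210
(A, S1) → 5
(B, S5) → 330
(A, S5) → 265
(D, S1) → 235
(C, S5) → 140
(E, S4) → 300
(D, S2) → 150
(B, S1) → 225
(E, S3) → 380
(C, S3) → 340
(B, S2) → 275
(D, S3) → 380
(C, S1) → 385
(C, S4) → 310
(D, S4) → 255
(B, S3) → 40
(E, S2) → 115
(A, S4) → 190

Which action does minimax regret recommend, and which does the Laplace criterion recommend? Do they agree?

Column bests: S1=385, S2=275, S3=380, S4=310, S5=330.
A regrets: 380, 65, 55, 120, 65 → max 380
B regrets: 160, 0, 340, 200, 0 → max 340
C regrets: 0, 20, 40, 0, 190 → max 190
D regrets: 150, 125, 0, 55, 315 → max 315
E regrets: 160, 160, 0, 10, 285 → max 285
Smallest max regret = 190 → C.
Row averages: A=199, B=196, C=286, D=207, E=213
Highest average = 286 → C.

minimax regret → C; laplace → C (agree)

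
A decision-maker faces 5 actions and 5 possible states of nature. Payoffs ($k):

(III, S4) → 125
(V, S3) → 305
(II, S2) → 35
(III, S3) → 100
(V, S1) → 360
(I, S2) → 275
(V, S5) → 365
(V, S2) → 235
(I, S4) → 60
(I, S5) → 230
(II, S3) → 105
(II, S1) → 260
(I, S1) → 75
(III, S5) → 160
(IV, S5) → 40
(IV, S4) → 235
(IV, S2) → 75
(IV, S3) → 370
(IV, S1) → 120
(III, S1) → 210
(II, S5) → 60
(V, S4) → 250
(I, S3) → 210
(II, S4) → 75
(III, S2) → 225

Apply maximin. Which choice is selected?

V

Row minima: I=60, II=35, III=100, IV=40, V=235
Best worst-case = 235 → V.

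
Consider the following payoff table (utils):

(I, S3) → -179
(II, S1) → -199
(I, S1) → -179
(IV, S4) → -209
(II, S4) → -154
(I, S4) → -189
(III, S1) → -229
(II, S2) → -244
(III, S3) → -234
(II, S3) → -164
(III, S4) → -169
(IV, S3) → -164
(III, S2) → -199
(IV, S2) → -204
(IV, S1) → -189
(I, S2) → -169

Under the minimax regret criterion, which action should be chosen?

Column bests: S1=-179, S2=-169, S3=-164, S4=-154.
I regrets: 0, 0, 15, 35 → max 35
II regrets: 20, 75, 0, 0 → max 75
III regrets: 50, 30, 70, 15 → max 70
IV regrets: 10, 35, 0, 55 → max 55
Smallest max regret = 35 → I.

I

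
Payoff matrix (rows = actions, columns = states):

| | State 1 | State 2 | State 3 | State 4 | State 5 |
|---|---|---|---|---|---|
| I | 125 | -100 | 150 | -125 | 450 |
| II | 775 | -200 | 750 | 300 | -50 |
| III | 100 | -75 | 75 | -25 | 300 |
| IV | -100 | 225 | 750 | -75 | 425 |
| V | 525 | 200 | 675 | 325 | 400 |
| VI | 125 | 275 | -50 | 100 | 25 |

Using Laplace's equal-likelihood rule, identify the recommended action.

Row averages: I=100, II=315, III=75, IV=245, V=425, VI=95
Highest average = 425 → V.

V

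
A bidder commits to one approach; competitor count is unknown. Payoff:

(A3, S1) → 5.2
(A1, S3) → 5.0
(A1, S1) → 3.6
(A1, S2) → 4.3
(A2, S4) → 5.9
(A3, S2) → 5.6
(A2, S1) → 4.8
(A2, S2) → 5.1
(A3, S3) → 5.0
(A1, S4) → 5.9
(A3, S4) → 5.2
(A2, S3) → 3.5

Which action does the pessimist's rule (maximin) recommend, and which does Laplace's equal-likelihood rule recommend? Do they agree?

Row minima: A1=3.6, A2=3.5, A3=5.0
Best worst-case = 5.0 → A3.
Row averages: A1=4.7, A2=4.825, A3=5.25
Highest average = 5.25 → A3.

maximin → A3; laplace → A3 (agree)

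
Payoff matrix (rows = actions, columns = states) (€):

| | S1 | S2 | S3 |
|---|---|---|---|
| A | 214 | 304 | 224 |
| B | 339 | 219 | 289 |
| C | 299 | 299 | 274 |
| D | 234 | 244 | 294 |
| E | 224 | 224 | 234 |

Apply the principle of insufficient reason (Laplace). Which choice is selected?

C

Row averages: A=742/3, B=847/3, C=872/3, D=772/3, E=682/3
Highest average = 872/3 → C.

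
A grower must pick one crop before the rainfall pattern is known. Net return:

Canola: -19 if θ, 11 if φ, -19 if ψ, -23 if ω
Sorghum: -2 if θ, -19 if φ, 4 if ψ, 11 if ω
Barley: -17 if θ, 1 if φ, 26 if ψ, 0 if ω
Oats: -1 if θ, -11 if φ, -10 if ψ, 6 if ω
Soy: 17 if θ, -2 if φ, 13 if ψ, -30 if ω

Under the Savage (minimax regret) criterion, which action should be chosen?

Column bests: θ=17, φ=11, ψ=26, ω=11.
Canola regrets: 36, 0, 45, 34 → max 45
Sorghum regrets: 19, 30, 22, 0 → max 30
Barley regrets: 34, 10, 0, 11 → max 34
Oats regrets: 18, 22, 36, 5 → max 36
Soy regrets: 0, 13, 13, 41 → max 41
Smallest max regret = 30 → Sorghum.

Sorghum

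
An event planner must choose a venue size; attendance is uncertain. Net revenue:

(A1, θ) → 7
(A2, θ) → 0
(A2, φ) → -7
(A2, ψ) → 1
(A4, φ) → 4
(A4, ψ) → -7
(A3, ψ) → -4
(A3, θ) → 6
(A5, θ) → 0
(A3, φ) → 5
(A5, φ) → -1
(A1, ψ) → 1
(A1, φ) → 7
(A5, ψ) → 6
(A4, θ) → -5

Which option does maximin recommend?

A1

Row minima: A1=1, A2=-7, A3=-4, A4=-7, A5=-1
Best worst-case = 1 → A1.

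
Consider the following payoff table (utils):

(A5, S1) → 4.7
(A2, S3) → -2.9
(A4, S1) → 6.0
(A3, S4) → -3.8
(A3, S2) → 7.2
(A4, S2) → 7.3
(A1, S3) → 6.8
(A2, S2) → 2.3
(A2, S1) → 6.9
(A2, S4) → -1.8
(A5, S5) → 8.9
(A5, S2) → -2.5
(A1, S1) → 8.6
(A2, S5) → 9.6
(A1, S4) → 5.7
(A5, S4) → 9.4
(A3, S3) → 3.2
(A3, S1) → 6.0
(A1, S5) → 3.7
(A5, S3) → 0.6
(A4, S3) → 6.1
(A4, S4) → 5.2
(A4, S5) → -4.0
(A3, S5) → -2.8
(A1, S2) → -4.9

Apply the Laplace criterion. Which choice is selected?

Row averages: A1=3.98, A2=2.82, A3=1.96, A4=4.12, A5=4.22
Highest average = 4.22 → A5.

A5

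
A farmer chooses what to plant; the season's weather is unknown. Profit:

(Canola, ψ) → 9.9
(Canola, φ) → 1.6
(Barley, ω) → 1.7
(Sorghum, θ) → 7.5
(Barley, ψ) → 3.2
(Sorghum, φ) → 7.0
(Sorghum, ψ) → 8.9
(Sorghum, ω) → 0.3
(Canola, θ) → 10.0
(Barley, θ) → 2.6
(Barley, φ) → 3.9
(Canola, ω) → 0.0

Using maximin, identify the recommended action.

Row minima: Barley=1.7, Canola=0.0, Sorghum=0.3
Best worst-case = 1.7 → Barley.

Barley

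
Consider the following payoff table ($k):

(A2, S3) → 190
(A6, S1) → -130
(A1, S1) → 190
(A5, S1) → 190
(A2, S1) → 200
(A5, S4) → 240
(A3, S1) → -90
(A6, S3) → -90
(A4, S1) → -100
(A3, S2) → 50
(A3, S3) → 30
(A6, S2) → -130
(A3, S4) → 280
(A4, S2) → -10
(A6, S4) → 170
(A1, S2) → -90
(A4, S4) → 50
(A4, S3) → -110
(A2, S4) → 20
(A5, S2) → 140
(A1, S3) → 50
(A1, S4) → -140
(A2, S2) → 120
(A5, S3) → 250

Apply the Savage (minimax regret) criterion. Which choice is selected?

A5

Column bests: S1=200, S2=140, S3=250, S4=280.
A1 regrets: 10, 230, 200, 420 → max 420
A2 regrets: 0, 20, 60, 260 → max 260
A3 regrets: 290, 90, 220, 0 → max 290
A4 regrets: 300, 150, 360, 230 → max 360
A5 regrets: 10, 0, 0, 40 → max 40
A6 regrets: 330, 270, 340, 110 → max 340
Smallest max regret = 40 → A5.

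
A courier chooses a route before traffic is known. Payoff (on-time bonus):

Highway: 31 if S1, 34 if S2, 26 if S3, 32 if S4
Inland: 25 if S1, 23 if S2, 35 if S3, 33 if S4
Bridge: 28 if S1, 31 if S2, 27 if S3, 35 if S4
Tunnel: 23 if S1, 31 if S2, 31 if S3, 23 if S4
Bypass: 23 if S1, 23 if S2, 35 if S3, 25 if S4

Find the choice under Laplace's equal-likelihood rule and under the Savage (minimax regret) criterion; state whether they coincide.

laplace → Highway; minimax regret → Bridge (disagree)

Row averages: Highway=30.75, Inland=29, Bridge=30.25, Tunnel=27, Bypass=26.5
Highest average = 30.75 → Highway.
Column bests: S1=31, S2=34, S3=35, S4=35.
Highway regrets: 0, 0, 9, 3 → max 9
Inland regrets: 6, 11, 0, 2 → max 11
Bridge regrets: 3, 3, 8, 0 → max 8
Tunnel regrets: 8, 3, 4, 12 → max 12
Bypass regrets: 8, 11, 0, 10 → max 11
Smallest max regret = 8 → Bridge.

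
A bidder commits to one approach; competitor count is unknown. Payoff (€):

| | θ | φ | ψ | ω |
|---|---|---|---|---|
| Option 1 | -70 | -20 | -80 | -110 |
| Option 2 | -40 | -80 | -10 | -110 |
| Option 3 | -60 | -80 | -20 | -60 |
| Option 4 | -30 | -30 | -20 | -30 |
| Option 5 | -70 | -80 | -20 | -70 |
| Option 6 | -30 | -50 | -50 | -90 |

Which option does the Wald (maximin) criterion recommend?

Option 4

Row minima: Option 1=-110, Option 2=-110, Option 3=-80, Option 4=-30, Option 5=-80, Option 6=-90
Best worst-case = -30 → Option 4.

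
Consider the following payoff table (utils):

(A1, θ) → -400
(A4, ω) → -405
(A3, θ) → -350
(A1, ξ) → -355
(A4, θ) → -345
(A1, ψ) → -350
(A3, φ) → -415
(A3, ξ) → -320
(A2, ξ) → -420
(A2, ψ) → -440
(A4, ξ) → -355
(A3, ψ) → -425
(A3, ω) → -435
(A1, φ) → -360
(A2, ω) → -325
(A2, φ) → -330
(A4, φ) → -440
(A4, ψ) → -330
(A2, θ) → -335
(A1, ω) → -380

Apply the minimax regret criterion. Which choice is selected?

Column bests: θ=-335, φ=-330, ψ=-330, ω=-325, ξ=-320.
A1 regrets: 65, 30, 20, 55, 35 → max 65
A2 regrets: 0, 0, 110, 0, 100 → max 110
A3 regrets: 15, 85, 95, 110, 0 → max 110
A4 regrets: 10, 110, 0, 80, 35 → max 110
Smallest max regret = 65 → A1.

A1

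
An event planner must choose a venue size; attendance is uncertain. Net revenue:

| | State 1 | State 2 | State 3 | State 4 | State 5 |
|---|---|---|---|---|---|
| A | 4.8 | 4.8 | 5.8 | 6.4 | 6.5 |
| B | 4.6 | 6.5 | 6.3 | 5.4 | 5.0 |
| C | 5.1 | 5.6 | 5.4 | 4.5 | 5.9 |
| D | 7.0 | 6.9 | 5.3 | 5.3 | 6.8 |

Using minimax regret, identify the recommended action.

Column bests: State 1=7.0, State 2=6.9, State 3=6.3, State 4=6.4, State 5=6.8.
A regrets: 2.2, 2.1, 0.5, 0.0, 0.3 → max 2.2
B regrets: 2.4, 0.4, 0.0, 1.0, 1.8 → max 2.4
C regrets: 1.9, 1.3, 0.9, 1.9, 0.9 → max 1.9
D regrets: 0.0, 0.0, 1.0, 1.1, 0.0 → max 1.1
Smallest max regret = 1.1 → D.

D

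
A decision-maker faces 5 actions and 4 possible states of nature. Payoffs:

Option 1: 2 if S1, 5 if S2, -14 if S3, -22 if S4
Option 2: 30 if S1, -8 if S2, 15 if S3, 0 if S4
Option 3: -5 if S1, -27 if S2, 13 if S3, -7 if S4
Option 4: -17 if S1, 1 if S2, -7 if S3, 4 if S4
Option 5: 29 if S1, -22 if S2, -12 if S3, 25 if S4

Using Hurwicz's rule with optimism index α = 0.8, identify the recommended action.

Option 2

Option 1: 0.8·5 + 0.2·(-22) = -0.4
Option 2: 0.8·30 + 0.2·(-8) = 22.4
Option 3: 0.8·13 + 0.2·(-27) = 5
Option 4: 0.8·4 + 0.2·(-17) = -0.2
Option 5: 0.8·29 + 0.2·(-22) = 18.8
Highest Hurwicz score = 22.4 → Option 2.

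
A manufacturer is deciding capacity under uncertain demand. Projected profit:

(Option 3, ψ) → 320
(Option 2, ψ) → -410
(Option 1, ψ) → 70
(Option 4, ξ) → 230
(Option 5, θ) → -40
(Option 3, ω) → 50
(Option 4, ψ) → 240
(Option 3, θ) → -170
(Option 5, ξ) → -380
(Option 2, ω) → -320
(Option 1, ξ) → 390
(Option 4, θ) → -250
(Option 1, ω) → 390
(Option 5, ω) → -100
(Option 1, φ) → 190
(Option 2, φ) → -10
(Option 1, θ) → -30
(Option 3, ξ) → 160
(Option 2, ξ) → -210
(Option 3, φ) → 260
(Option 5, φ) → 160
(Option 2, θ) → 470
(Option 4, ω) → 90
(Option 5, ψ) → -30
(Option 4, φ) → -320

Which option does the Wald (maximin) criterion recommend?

Row minima: Option 1=-30, Option 2=-410, Option 3=-170, Option 4=-320, Option 5=-380
Best worst-case = -30 → Option 1.

Option 1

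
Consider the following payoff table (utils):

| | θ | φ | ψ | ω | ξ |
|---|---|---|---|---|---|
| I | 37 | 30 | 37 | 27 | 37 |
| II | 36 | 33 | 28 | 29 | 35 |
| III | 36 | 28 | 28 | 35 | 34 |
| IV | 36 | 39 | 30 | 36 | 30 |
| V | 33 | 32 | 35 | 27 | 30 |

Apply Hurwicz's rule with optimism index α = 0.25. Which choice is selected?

I: 0.25·37 + 0.75·27 = 29.5
II: 0.25·36 + 0.75·28 = 30
III: 0.25·36 + 0.75·28 = 30
IV: 0.25·39 + 0.75·30 = 32.25
V: 0.25·35 + 0.75·27 = 29
Highest Hurwicz score = 32.25 → IV.

IV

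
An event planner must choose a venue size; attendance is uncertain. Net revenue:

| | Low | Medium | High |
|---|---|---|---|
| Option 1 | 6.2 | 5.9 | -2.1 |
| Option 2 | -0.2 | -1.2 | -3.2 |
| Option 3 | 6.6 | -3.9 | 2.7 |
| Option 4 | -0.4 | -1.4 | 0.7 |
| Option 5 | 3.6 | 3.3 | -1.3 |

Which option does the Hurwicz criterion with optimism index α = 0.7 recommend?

Option 1: 0.7·6.2 + 0.3·(-2.1) = 3.71
Option 2: 0.7·(-0.2) + 0.3·(-3.2) = -1.1
Option 3: 0.7·6.6 + 0.3·(-3.9) = 3.45
Option 4: 0.7·0.7 + 0.3·(-1.4) = 0.07
Option 5: 0.7·3.6 + 0.3·(-1.3) = 2.13
Highest Hurwicz score = 3.71 → Option 1.

Option 1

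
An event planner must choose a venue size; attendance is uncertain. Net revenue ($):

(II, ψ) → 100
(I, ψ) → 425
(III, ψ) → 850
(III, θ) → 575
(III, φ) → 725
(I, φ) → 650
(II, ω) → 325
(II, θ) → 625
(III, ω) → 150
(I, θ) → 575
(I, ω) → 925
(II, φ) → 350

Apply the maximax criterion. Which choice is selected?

I

Row maxima: I=925, II=625, III=850
Best best-case = 925 → I.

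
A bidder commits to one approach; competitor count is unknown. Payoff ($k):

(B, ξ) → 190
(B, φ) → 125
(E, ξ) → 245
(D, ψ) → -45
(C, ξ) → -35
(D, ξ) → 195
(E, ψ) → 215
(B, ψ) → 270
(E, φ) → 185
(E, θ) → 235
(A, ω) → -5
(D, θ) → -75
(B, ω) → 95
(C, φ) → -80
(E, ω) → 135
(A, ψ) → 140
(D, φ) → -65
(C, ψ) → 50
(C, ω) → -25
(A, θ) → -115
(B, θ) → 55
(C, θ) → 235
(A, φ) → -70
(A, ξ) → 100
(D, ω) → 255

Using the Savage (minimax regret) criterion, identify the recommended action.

Column bests: θ=235, φ=185, ψ=270, ω=255, ξ=245.
A regrets: 350, 255, 130, 260, 145 → max 350
B regrets: 180, 60, 0, 160, 55 → max 180
C regrets: 0, 265, 220, 280, 280 → max 280
D regrets: 310, 250, 315, 0, 50 → max 315
E regrets: 0, 0, 55, 120, 0 → max 120
Smallest max regret = 120 → E.

E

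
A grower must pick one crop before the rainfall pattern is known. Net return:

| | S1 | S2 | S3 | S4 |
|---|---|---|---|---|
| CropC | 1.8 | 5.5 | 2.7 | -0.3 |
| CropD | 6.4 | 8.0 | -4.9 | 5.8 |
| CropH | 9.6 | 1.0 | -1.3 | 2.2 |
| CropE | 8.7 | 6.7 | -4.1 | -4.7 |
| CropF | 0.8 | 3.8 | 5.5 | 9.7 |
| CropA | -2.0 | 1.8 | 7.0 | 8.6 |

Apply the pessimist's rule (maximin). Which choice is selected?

Row minima: CropC=-0.3, CropD=-4.9, CropH=-1.3, CropE=-4.7, CropF=0.8, CropA=-2.0
Best worst-case = 0.8 → CropF.

CropF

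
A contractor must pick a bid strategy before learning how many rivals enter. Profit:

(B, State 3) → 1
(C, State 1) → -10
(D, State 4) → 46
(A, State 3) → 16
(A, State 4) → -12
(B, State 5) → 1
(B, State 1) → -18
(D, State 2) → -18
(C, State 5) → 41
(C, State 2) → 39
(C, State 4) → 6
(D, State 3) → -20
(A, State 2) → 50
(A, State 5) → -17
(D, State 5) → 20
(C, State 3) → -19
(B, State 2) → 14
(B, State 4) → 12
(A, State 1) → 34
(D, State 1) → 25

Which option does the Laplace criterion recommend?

A

Row averages: A=14.2, B=2, C=11.4, D=10.6
Highest average = 14.2 → A.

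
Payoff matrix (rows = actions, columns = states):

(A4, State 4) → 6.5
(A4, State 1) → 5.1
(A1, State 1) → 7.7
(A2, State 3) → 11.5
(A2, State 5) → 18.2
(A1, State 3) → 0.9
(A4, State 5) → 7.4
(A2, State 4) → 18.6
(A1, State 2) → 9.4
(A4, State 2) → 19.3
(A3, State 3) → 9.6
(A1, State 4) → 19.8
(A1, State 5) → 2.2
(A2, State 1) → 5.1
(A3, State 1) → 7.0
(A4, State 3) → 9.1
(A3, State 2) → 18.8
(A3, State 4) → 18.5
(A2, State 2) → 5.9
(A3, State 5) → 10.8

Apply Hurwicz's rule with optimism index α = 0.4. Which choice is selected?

A1: 0.4·19.8 + 0.6·0.9 = 8.46
A2: 0.4·18.6 + 0.6·5.1 = 10.5
A3: 0.4·18.8 + 0.6·7.0 = 11.72
A4: 0.4·19.3 + 0.6·5.1 = 10.78
Highest Hurwicz score = 11.72 → A3.

A3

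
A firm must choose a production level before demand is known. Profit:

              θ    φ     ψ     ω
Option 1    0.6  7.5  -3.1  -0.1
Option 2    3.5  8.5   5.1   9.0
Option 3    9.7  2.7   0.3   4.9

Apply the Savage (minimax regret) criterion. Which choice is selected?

Column bests: θ=9.7, φ=8.5, ψ=5.1, ω=9.0.
Option 1 regrets: 9.1, 1.0, 8.2, 9.1 → max 9.1
Option 2 regrets: 6.2, 0.0, 0.0, 0.0 → max 6.2
Option 3 regrets: 0.0, 5.8, 4.8, 4.1 → max 5.8
Smallest max regret = 5.8 → Option 3.

Option 3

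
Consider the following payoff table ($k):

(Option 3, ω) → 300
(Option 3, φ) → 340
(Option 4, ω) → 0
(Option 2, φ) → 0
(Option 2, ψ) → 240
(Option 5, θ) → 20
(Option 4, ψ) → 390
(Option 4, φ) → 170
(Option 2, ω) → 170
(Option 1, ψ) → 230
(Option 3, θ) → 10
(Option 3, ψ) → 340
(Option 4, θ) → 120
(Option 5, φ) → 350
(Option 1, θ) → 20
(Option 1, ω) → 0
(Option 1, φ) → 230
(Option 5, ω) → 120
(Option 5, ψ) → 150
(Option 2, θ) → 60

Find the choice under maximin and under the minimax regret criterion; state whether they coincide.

maximin → Option 5; minimax regret → Option 3 (disagree)

Row minima: Option 1=0, Option 2=0, Option 3=10, Option 4=0, Option 5=20
Best worst-case = 20 → Option 5.
Column bests: θ=120, φ=350, ψ=390, ω=300.
Option 1 regrets: 100, 120, 160, 300 → max 300
Option 2 regrets: 60, 350, 150, 130 → max 350
Option 3 regrets: 110, 10, 50, 0 → max 110
Option 4 regrets: 0, 180, 0, 300 → max 300
Option 5 regrets: 100, 0, 240, 180 → max 240
Smallest max regret = 110 → Option 3.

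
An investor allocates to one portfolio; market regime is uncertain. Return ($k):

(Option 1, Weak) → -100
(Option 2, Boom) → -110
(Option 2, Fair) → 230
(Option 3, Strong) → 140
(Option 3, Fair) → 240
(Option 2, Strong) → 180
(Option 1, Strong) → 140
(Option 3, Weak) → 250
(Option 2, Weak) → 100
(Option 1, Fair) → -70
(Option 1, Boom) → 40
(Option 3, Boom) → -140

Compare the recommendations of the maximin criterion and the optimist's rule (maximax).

Row minima: Option 1=-100, Option 2=-110, Option 3=-140
Best worst-case = -100 → Option 1.
Row maxima: Option 1=140, Option 2=230, Option 3=250
Best best-case = 250 → Option 3.

maximin → Option 1; maximax → Option 3 (disagree)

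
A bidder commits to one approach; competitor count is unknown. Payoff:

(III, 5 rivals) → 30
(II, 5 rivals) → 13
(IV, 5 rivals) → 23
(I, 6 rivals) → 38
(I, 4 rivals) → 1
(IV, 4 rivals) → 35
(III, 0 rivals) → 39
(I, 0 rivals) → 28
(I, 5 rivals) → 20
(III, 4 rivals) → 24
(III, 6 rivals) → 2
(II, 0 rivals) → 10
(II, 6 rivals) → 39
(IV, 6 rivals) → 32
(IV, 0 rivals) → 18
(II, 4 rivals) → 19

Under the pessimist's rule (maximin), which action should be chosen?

IV

Row minima: I=1, II=10, III=2, IV=18
Best worst-case = 18 → IV.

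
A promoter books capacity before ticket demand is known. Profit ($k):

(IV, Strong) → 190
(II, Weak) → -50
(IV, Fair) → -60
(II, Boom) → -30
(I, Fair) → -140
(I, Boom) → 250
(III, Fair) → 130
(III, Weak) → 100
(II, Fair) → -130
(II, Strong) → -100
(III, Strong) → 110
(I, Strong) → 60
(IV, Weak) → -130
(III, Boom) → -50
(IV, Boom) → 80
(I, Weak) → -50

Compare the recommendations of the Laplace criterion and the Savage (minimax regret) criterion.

Row averages: I=30, II=-77.5, III=72.5, IV=20
Highest average = 72.5 → III.
Column bests: Weak=100, Fair=130, Strong=190, Boom=250.
I regrets: 150, 270, 130, 0 → max 270
II regrets: 150, 260, 290, 280 → max 290
III regrets: 0, 0, 80, 300 → max 300
IV regrets: 230, 190, 0, 170 → max 230
Smallest max regret = 230 → IV.

laplace → III; minimax regret → IV (disagree)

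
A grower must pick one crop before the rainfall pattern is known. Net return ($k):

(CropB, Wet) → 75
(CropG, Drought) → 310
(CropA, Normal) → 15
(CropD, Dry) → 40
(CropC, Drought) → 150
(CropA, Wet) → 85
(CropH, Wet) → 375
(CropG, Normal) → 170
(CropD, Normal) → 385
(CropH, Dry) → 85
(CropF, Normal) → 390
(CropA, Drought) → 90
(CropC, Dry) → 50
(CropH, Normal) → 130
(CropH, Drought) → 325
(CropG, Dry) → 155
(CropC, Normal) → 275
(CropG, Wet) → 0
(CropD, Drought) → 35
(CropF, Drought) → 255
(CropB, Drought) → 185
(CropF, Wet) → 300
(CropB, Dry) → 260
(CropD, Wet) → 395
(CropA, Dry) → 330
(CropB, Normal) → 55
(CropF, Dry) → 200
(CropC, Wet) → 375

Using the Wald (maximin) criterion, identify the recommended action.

Row minima: CropH=85, CropD=35, CropA=15, CropF=200, CropC=50, CropG=0, CropB=55
Best worst-case = 200 → CropF.

CropF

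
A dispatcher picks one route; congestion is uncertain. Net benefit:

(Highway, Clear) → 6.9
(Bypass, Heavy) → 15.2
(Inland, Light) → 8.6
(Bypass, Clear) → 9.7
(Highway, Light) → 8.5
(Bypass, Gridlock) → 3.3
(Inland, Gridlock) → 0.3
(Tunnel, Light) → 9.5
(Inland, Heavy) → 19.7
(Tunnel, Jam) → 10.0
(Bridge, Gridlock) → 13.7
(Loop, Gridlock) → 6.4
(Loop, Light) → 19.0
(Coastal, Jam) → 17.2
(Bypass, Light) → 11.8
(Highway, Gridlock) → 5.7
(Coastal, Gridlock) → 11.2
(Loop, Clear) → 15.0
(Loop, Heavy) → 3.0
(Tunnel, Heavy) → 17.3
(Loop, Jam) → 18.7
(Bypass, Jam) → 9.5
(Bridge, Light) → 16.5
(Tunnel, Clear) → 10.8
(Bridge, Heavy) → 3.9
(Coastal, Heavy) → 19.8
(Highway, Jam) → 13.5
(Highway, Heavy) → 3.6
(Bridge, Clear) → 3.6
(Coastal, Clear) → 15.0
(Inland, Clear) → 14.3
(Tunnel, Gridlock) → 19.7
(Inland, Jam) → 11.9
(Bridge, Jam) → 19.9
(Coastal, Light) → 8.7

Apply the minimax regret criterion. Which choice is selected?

Column bests: Clear=15.0, Light=19.0, Heavy=19.8, Jam=19.9, Gridlock=19.7.
Bridge regrets: 11.4, 2.5, 15.9, 0.0, 6.0 → max 15.9
Tunnel regrets: 4.2, 9.5, 2.5, 9.9, 0.0 → max 9.9
Highway regrets: 8.1, 10.5, 16.2, 6.4, 14.0 → max 16.2
Coastal regrets: 0.0, 10.3, 0.0, 2.7, 8.5 → max 10.3
Bypass regrets: 5.3, 7.2, 4.6, 10.4, 16.4 → max 16.4
Inland regrets: 0.7, 10.4, 0.1, 8.0, 19.4 → max 19.4
Loop regrets: 0.0, 0.0, 16.8, 1.2, 13.3 → max 16.8
Smallest max regret = 9.9 → Tunnel.

Tunnel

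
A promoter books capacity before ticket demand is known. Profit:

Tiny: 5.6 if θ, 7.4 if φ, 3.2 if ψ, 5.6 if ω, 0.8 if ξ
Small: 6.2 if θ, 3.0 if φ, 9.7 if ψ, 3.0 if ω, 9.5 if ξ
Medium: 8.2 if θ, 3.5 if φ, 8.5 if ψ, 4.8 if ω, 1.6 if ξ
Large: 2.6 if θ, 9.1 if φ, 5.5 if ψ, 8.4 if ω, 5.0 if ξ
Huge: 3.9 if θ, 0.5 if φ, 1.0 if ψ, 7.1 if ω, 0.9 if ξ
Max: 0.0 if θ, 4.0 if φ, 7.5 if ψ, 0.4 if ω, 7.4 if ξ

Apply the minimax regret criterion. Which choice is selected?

Column bests: θ=8.2, φ=9.1, ψ=9.7, ω=8.4, ξ=9.5.
Tiny regrets: 2.6, 1.7, 6.5, 2.8, 8.7 → max 8.7
Small regrets: 2.0, 6.1, 0.0, 5.4, 0.0 → max 6.1
Medium regrets: 0.0, 5.6, 1.2, 3.6, 7.9 → max 7.9
Large regrets: 5.6, 0.0, 4.2, 0.0, 4.5 → max 5.6
Huge regrets: 4.3, 8.6, 8.7, 1.3, 8.6 → max 8.7
Max regrets: 8.2, 5.1, 2.2, 8.0, 2.1 → max 8.2
Smallest max regret = 5.6 → Large.

Large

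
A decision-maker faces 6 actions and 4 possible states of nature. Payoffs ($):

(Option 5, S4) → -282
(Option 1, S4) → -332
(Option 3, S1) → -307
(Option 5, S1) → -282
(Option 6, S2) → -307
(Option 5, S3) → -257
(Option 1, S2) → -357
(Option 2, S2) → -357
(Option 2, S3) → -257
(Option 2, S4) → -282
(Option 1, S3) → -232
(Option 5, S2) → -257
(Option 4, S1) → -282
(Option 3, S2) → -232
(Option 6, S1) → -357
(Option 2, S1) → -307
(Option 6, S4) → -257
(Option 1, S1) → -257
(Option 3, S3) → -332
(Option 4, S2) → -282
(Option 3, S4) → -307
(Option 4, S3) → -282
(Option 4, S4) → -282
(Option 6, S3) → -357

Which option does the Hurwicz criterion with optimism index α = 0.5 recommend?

Option 1: 0.5·(-232) + 0.5·(-357) = -294.5
Option 2: 0.5·(-257) + 0.5·(-357) = -307
Option 3: 0.5·(-232) + 0.5·(-332) = -282
Option 4: 0.5·(-282) + 0.5·(-282) = -282
Option 5: 0.5·(-257) + 0.5·(-282) = -269.5
Option 6: 0.5·(-257) + 0.5·(-357) = -307
Highest Hurwicz score = -269.5 → Option 5.

Option 5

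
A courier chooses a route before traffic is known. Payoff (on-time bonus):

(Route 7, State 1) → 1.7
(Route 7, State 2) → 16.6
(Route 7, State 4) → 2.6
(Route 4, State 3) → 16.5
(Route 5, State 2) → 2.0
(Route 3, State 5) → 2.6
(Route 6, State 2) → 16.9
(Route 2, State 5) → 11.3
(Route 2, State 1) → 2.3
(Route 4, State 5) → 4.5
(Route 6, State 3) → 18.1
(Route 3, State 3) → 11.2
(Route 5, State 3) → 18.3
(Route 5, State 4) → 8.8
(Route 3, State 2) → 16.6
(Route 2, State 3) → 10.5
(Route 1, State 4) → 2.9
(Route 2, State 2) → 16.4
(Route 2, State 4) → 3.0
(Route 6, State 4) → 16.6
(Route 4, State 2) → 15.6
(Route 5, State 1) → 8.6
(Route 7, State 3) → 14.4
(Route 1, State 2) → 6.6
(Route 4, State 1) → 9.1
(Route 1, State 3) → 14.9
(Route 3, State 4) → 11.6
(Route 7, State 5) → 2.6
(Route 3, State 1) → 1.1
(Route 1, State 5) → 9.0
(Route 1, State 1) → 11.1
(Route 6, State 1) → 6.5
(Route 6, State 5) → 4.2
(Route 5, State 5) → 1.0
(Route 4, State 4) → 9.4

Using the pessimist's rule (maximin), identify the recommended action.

Route 4

Row minima: Route 1=2.9, Route 2=2.3, Route 3=1.1, Route 4=4.5, Route 5=1.0, Route 6=4.2, Route 7=1.7
Best worst-case = 4.5 → Route 4.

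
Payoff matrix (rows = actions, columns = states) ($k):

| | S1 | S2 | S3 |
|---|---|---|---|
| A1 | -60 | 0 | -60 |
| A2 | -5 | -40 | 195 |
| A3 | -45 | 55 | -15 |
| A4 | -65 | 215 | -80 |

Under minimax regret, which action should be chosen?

Column bests: S1=-5, S2=215, S3=195.
A1 regrets: 55, 215, 255 → max 255
A2 regrets: 0, 255, 0 → max 255
A3 regrets: 40, 160, 210 → max 210
A4 regrets: 60, 0, 275 → max 275
Smallest max regret = 210 → A3.

A3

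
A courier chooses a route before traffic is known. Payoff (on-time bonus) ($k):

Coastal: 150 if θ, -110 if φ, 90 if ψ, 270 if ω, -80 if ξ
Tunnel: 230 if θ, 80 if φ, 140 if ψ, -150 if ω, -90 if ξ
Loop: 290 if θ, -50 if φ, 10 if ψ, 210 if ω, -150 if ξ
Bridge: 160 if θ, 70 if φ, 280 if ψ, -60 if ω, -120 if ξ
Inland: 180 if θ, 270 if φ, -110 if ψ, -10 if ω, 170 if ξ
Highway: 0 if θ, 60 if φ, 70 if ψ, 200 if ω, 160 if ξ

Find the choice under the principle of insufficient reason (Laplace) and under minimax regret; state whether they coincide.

Row averages: Coastal=64, Tunnel=42, Loop=62, Bridge=66, Inland=100, Highway=98
Highest average = 100 → Inland.
Column bests: θ=290, φ=270, ψ=280, ω=270, ξ=170.
Coastal regrets: 140, 380, 190, 0, 250 → max 380
Tunnel regrets: 60, 190, 140, 420, 260 → max 420
Loop regrets: 0, 320, 270, 60, 320 → max 320
Bridge regrets: 130, 200, 0, 330, 290 → max 330
Inland regrets: 110, 0, 390, 280, 0 → max 390
Highway regrets: 290, 210, 210, 70, 10 → max 290
Smallest max regret = 290 → Highway.

laplace → Inland; minimax regret → Highway (disagree)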